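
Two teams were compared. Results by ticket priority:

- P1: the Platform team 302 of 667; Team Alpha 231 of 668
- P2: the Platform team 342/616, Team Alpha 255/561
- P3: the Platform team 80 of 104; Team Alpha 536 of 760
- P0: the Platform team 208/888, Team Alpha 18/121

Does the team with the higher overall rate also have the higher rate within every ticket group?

P1: the Platform team 302/667 = 45.3%, Team Alpha 231/668 = 34.6% → the Platform team
P2: the Platform team 342/616 = 55.5%, Team Alpha 255/561 = 45.5% → the Platform team
P3: the Platform team 80/104 = 76.9%, Team Alpha 536/760 = 70.5% → the Platform team
P0: the Platform team 208/888 = 23.4%, Team Alpha 18/121 = 14.9% → the Platform team
Overall: the Platform team 932/2275 = 41.0%, Team Alpha 1040/2110 = 49.3% → Team Alpha
The Platform team wins each ticket group but Team Alpha wins overall — the comparison reverses. The Platform team's tickets skew toward P0, which has a lower base rate.

No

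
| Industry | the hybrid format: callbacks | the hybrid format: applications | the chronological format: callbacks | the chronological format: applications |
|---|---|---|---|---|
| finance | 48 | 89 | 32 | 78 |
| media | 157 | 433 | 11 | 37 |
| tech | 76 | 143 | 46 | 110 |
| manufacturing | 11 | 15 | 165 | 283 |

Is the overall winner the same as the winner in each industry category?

Finance: the hybrid format 48/89 = 53.9%, the chronological format 32/78 = 41.0% → the hybrid format
Media: the hybrid format 157/433 = 36.3%, the chronological format 11/37 = 29.7% → the hybrid format
Tech: the hybrid format 76/143 = 53.1%, the chronological format 46/110 = 41.8% → the hybrid format
Manufacturing: the hybrid format 11/15 = 73.3%, the chronological format 165/283 = 58.3% → the hybrid format
Overall: the hybrid format 292/680 = 42.9%, the chronological format 254/508 = 50.0% → the chronological format
The hybrid format wins each industry group but the chronological format wins overall — the comparison reverses. The hybrid format's applications skew toward media, which has a lower base rate.

No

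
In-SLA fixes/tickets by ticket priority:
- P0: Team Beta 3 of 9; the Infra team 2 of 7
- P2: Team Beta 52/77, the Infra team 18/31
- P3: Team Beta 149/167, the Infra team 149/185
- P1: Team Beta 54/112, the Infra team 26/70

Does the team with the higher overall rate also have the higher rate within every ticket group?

Yes

P0: Team Beta 3/9 = 33.3%, the Infra team 2/7 = 28.6% → Team Beta
P2: Team Beta 52/77 = 67.5%, the Infra team 18/31 = 58.1% → Team Beta
P3: Team Beta 149/167 = 89.2%, the Infra team 149/185 = 80.5% → Team Beta
P1: Team Beta 54/112 = 48.2%, the Infra team 26/70 = 37.1% → Team Beta
Overall: Team Beta 258/365 = 70.7%, the Infra team 195/293 = 66.6% → Team Beta
Team Beta wins overall and in every ticket group — no reversal.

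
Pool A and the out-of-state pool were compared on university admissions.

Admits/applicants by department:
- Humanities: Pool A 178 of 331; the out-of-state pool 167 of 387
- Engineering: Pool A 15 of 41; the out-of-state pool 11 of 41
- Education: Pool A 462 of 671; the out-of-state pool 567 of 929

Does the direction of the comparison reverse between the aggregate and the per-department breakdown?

No

Humanities: Pool A 178/331 = 53.8%, the out-of-state pool 167/387 = 43.2% → Pool A
Engineering: Pool A 15/41 = 36.6%, the out-of-state pool 11/41 = 26.8% → Pool A
Education: Pool A 462/671 = 68.9%, the out-of-state pool 567/929 = 61.0% → Pool A
Overall: Pool A 655/1043 = 62.8%, the out-of-state pool 745/1357 = 54.9% → Pool A
Pool A wins overall and in every department group — no reversal.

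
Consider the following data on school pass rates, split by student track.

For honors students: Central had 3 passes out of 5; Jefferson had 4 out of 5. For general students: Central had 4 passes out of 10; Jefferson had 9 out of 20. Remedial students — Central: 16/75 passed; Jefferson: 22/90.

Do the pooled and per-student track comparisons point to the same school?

Honors: Central 3/5 = 60.0%, Jefferson 4/5 = 80.0% → Jefferson
General: Central 4/10 = 40.0%, Jefferson 9/20 = 45.0% → Jefferson
Remedial: Central 16/75 = 21.3%, Jefferson 22/90 = 24.4% → Jefferson
Overall: Central 23/90 = 25.6%, Jefferson 35/115 = 30.4% → Jefferson
Jefferson wins overall and in every student group — no reversal.

Yes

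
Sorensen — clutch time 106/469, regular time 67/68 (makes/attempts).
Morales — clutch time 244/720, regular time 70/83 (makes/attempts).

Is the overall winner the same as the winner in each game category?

Clutch time: Sorensen 106/469 = 22.6%, Morales 244/720 = 33.9% → Morales
Regular time: Sorensen 67/68 = 98.5%, Morales 70/83 = 84.3% → Sorensen
Overall: Sorensen 173/537 = 32.2%, Morales 314/803 = 39.1% → Morales
Neither sweeps: Sorensen wins 1 of 2 groups, Morales wins 1. Morales wins overall but not every group — no Simpson reversal.

No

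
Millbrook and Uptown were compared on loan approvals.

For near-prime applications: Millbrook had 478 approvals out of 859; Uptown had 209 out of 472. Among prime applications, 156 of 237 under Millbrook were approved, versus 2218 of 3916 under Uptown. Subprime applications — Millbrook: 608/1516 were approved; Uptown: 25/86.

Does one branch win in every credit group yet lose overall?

Near-prime: Millbrook 478/859 = 55.6%, Uptown 209/472 = 44.3% → Millbrook
Prime: Millbrook 156/237 = 65.8%, Uptown 2218/3916 = 56.6% → Millbrook
Subprime: Millbrook 608/1516 = 40.1%, Uptown 25/86 = 29.1% → Millbrook
Overall: Millbrook 1242/2612 = 47.5%, Uptown 2452/4474 = 54.8% → Uptown
Millbrook wins each credit group but Uptown wins overall — the comparison reverses. Millbrook's applications skew toward subprime, which has a lower base rate.

Yes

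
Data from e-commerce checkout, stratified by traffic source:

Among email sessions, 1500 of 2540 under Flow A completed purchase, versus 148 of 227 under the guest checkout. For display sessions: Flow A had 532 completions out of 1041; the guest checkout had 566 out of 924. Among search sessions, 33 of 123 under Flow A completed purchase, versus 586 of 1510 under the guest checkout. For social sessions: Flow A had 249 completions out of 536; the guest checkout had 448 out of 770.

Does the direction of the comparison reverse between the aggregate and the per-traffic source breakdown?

Email: Flow A 1500/2540 = 59.1%, the guest checkout 148/227 = 65.2% → the guest checkout
Display: Flow A 532/1041 = 51.1%, the guest checkout 566/924 = 61.3% → the guest checkout
Search: Flow A 33/123 = 26.8%, the guest checkout 586/1510 = 38.8% → the guest checkout
Social: Flow A 249/536 = 46.5%, the guest checkout 448/770 = 58.2% → the guest checkout
Overall: Flow A 2314/4240 = 54.6%, the guest checkout 1748/3431 = 50.9% → Flow A
The guest checkout wins each traffic group but Flow A wins overall — the comparison reverses. The guest checkout's sessions skew toward search, which has a lower base rate.

Yes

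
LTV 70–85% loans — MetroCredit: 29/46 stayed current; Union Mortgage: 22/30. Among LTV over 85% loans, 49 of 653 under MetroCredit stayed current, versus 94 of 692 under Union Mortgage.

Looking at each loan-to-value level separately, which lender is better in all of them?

LTV 70–85%: MetroCredit 29/46 = 63.0%, Union Mortgage 22/30 = 73.3% → Union Mortgage
LTV over 85%: MetroCredit 49/653 = 7.5%, Union Mortgage 94/692 = 13.6% → Union Mortgage
Union Mortgage has the higher rate in both groups.

Union Mortgage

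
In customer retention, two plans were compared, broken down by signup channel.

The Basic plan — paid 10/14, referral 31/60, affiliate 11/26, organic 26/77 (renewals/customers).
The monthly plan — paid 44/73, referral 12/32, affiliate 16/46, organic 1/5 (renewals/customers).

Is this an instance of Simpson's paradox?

Yes

Paid: the Basic plan 10/14 = 71.4%, the monthly plan 44/73 = 60.3% → the Basic plan
Referral: the Basic plan 31/60 = 51.7%, the monthly plan 12/32 = 37.5% → the Basic plan
Affiliate: the Basic plan 11/26 = 42.3%, the monthly plan 16/46 = 34.8% → the Basic plan
Organic: the Basic plan 26/77 = 33.8%, the monthly plan 1/5 = 20.0% → the Basic plan
Overall: the Basic plan 78/177 = 44.1%, the monthly plan 73/156 = 46.8% → the monthly plan
The Basic plan wins each signup group but the monthly plan wins overall — the comparison reverses. The Basic plan's customers skew toward organic, which has a lower base rate.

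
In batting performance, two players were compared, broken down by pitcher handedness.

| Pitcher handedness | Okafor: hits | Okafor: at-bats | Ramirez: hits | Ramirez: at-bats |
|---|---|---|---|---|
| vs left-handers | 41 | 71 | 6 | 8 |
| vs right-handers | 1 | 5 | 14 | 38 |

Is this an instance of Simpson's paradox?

Vs left-handers: Okafor 41/71 = 57.7%, Ramirez 6/8 = 75.0% → Ramirez
Vs right-handers: Okafor 1/5 = 20.0%, Ramirez 14/38 = 36.8% → Ramirez
Overall: Okafor 42/76 = 55.3%, Ramirez 20/46 = 43.5% → Okafor
Ramirez wins each pitcher group but Okafor wins overall — the comparison reverses. Ramirez's at-bats skew toward vs right-handers, which has a lower base rate.

Yes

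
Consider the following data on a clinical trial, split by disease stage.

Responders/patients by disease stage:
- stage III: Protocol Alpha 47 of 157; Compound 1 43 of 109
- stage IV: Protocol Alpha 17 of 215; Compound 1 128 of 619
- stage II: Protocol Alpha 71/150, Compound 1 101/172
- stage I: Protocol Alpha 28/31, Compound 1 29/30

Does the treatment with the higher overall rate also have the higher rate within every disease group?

Stage III: Protocol Alpha 47/157 = 29.9%, Compound 1 43/109 = 39.4% → Compound 1
Stage IV: Protocol Alpha 17/215 = 7.9%, Compound 1 128/619 = 20.7% → Compound 1
Stage II: Protocol Alpha 71/150 = 47.3%, Compound 1 101/172 = 58.7% → Compound 1
Stage I: Protocol Alpha 28/31 = 90.3%, Compound 1 29/30 = 96.7% → Compound 1
Overall: Protocol Alpha 163/553 = 29.5%, Compound 1 301/930 = 32.4% → Compound 1
Compound 1 wins overall and in every disease group — no reversal.

Yes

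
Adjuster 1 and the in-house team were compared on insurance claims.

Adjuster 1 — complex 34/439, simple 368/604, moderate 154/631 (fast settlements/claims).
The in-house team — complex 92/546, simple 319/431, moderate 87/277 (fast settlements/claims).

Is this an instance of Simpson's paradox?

No

Complex: Adjuster 1 34/439 = 7.7%, the in-house team 92/546 = 16.8% → the in-house team
Simple: Adjuster 1 368/604 = 60.9%, the in-house team 319/431 = 74.0% → the in-house team
Moderate: Adjuster 1 154/631 = 24.4%, the in-house team 87/277 = 31.4% → the in-house team
Overall: Adjuster 1 556/1674 = 33.2%, the in-house team 498/1254 = 39.7% → the in-house team
The in-house team wins overall and in every claim group — no reversal.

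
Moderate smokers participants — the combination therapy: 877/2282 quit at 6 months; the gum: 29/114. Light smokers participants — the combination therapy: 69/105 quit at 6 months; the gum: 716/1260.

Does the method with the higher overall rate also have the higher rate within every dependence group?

Moderate smokers: the combination therapy 877/2282 = 38.4%, the gum 29/114 = 25.4% → the combination therapy
Light smokers: the combination therapy 69/105 = 65.7%, the gum 716/1260 = 56.8% → the combination therapy
Overall: the combination therapy 946/2387 = 39.6%, the gum 745/1374 = 54.2% → the gum
The combination therapy wins each dependence group but the gum wins overall — the comparison reverses. The combination therapy's participants skew toward moderate smokers, which has a lower base rate.

No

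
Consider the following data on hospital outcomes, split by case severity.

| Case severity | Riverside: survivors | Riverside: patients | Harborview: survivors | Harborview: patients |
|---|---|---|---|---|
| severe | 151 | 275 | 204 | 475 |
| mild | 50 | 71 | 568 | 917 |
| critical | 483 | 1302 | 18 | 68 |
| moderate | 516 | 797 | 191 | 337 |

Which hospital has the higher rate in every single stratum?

Riverside

Severe: Riverside 151/275 = 54.9%, Harborview 204/475 = 42.9% → Riverside
Mild: Riverside 50/71 = 70.4%, Harborview 568/917 = 61.9% → Riverside
Critical: Riverside 483/1302 = 37.1%, Harborview 18/68 = 26.5% → Riverside
Moderate: Riverside 516/797 = 64.7%, Harborview 191/337 = 56.7% → Riverside
Riverside has the higher rate in all 4 groups.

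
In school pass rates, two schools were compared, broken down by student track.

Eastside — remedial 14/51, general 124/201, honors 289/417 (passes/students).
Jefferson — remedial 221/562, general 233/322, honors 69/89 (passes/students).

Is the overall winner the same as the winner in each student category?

No

Remedial: Eastside 14/51 = 27.5%, Jefferson 221/562 = 39.3% → Jefferson
General: Eastside 124/201 = 61.7%, Jefferson 233/322 = 72.4% → Jefferson
Honors: Eastside 289/417 = 69.3%, Jefferson 69/89 = 77.5% → Jefferson
Overall: Eastside 427/669 = 63.8%, Jefferson 523/973 = 53.8% → Eastside
Jefferson wins each student group but Eastside wins overall — the comparison reverses. Jefferson's students skew toward remedial, which has a lower base rate.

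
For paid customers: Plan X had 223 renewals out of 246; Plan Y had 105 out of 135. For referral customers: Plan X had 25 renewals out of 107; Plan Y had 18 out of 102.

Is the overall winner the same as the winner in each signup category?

Paid: Plan X 223/246 = 90.7%, Plan Y 105/135 = 77.8% → Plan X
Referral: Plan X 25/107 = 23.4%, Plan Y 18/102 = 17.6% → Plan X
Overall: Plan X 248/353 = 70.3%, Plan Y 123/237 = 51.9% → Plan X
Plan X wins overall and in every signup group — no reversal.

Yes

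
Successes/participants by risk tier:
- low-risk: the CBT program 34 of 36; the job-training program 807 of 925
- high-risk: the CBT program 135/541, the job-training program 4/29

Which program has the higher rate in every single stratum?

Low-risk: the CBT program 34/36 = 94.4%, the job-training program 807/925 = 87.2% → the CBT program
High-risk: the CBT program 135/541 = 25.0%, the job-training program 4/29 = 13.8% → the CBT program
The CBT program has the higher rate in both groups.

the CBT program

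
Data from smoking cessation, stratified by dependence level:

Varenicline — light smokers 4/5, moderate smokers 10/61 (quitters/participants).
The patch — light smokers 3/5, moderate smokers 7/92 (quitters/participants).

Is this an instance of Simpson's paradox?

Light smokers: varenicline 4/5 = 80.0%, the patch 3/5 = 60.0% → varenicline
Moderate smokers: varenicline 10/61 = 16.4%, the patch 7/92 = 7.6% → varenicline
Overall: varenicline 14/66 = 21.2%, the patch 10/97 = 10.3% → varenicline
Varenicline wins overall and in every dependence group — no reversal.

No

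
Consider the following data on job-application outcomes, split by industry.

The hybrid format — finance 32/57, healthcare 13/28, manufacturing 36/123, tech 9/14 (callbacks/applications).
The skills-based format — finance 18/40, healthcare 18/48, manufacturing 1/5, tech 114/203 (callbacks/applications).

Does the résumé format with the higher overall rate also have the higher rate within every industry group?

Finance: the hybrid format 32/57 = 56.1%, the skills-based format 18/40 = 45.0% → the hybrid format
Healthcare: the hybrid format 13/28 = 46.4%, the skills-based format 18/48 = 37.5% → the hybrid format
Manufacturing: the hybrid format 36/123 = 29.3%, the skills-based format 1/5 = 20.0% → the hybrid format
Tech: the hybrid format 9/14 = 64.3%, the skills-based format 114/203 = 56.2% → the hybrid format
Overall: the hybrid format 90/222 = 40.5%, the skills-based format 151/296 = 51.0% → the skills-based format
The hybrid format wins each industry group but the skills-based format wins overall — the comparison reverses. The hybrid format's applications skew toward manufacturing, which has a lower base rate.

No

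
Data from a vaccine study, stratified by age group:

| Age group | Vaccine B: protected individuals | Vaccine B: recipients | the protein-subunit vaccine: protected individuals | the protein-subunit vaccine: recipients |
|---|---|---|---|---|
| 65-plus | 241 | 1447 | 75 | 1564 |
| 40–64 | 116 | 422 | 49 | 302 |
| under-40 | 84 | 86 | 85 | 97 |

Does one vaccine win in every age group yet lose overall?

No

65-plus: Vaccine B 241/1447 = 16.7%, the protein-subunit vaccine 75/1564 = 4.8% → Vaccine B
40–64: Vaccine B 116/422 = 27.5%, the protein-subunit vaccine 49/302 = 16.2% → Vaccine B
Under-40: Vaccine B 84/86 = 97.7%, the protein-subunit vaccine 85/97 = 87.6% → Vaccine B
Overall: Vaccine B 441/1955 = 22.6%, the protein-subunit vaccine 209/1963 = 10.6% → Vaccine B
Vaccine B wins overall and in every age group — no reversal.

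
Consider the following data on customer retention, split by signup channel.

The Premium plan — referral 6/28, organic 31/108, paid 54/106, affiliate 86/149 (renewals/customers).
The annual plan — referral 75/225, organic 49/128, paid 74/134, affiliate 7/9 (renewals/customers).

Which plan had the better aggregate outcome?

Referral: the Premium plan 6/28 = 21.4%, the annual plan 75/225 = 33.3% → the annual plan
Organic: the Premium plan 31/108 = 28.7%, the annual plan 49/128 = 38.3% → the annual plan
Paid: the Premium plan 54/106 = 50.9%, the annual plan 74/134 = 55.2% → the annual plan
Affiliate: the Premium plan 86/149 = 57.7%, the annual plan 7/9 = 77.8% → the annual plan
Overall: the Premium plan 177/391 = 45.3%, the annual plan 205/496 = 41.3% → the Premium plan
(The annual plan wins every signup group but the Premium plan wins overall — the annual plan's customers skew toward the low-rate referral group.)

the Premium plan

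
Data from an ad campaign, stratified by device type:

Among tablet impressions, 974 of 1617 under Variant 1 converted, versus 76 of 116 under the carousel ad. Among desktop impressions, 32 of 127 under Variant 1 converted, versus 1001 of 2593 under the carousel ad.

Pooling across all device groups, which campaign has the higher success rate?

Tablet: Variant 1 974/1617 = 60.2%, the carousel ad 76/116 = 65.5% → the carousel ad
Desktop: Variant 1 32/127 = 25.2%, the carousel ad 1001/2593 = 38.6% → the carousel ad
Overall: Variant 1 1006/1744 = 57.7%, the carousel ad 1077/2709 = 39.8% → Variant 1
(The carousel ad wins every device group but Variant 1 wins overall — the carousel ad's impressions skew toward the low-rate desktop group.)

Variant 1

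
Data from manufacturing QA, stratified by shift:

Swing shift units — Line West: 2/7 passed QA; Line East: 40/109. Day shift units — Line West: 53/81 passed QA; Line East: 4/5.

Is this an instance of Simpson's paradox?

Yes

Swing shift: Line West 2/7 = 28.6%, Line East 40/109 = 36.7% → Line East
Day shift: Line West 53/81 = 65.4%, Line East 4/5 = 80.0% → Line East
Overall: Line West 55/88 = 62.5%, Line East 44/114 = 38.6% → Line West
Line East wins each shift group but Line West wins overall — the comparison reverses. Line East's units skew toward swing shift, which has a lower base rate.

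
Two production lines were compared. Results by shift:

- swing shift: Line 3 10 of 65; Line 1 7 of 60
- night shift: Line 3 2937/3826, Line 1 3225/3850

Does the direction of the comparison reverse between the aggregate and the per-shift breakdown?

No

Swing shift: Line 3 10/65 = 15.4%, Line 1 7/60 = 11.7% → Line 3
Night shift: Line 3 2937/3826 = 76.8%, Line 1 3225/3850 = 83.8% → Line 1
Overall: Line 3 2947/3891 = 75.7%, Line 1 3232/3910 = 82.7% → Line 1
Neither sweeps: Line 3 wins 1 of 2 groups, Line 1 wins 1. Line 1 wins overall but not every group — no Simpson reversal.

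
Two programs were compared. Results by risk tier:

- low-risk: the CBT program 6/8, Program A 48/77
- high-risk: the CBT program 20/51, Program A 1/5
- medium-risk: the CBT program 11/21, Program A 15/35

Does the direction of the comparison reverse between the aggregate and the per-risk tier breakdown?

Yes

Low-risk: the CBT program 6/8 = 75.0%, Program A 48/77 = 62.3% → the CBT program
High-risk: the CBT program 20/51 = 39.2%, Program A 1/5 = 20.0% → the CBT program
Medium-risk: the CBT program 11/21 = 52.4%, Program A 15/35 = 42.9% → the CBT program
Overall: the CBT program 37/80 = 46.2%, Program A 64/117 = 54.7% → Program A
The CBT program wins each risk group but Program A wins overall — the comparison reverses. The CBT program's participants skew toward high-risk, which has a lower base rate.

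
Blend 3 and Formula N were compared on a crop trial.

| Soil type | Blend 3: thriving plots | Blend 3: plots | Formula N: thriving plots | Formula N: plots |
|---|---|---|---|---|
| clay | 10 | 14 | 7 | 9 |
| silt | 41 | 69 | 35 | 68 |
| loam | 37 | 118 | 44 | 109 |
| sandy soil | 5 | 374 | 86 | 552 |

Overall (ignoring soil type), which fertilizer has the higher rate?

Formula N

Clay: Blend 3 10/14 = 71.4%, Formula N 7/9 = 77.8% → Formula N
Silt: Blend 3 41/69 = 59.4%, Formula N 35/68 = 51.5% → Blend 3
Loam: Blend 3 37/118 = 31.4%, Formula N 44/109 = 40.4% → Formula N
Sandy soil: Blend 3 5/374 = 1.3%, Formula N 86/552 = 15.6% → Formula N
Overall: Blend 3 93/575 = 16.2%, Formula N 172/738 = 23.3% → Formula N
(Neither sweeps every soil group, but Formula N has the higher pooled rate.)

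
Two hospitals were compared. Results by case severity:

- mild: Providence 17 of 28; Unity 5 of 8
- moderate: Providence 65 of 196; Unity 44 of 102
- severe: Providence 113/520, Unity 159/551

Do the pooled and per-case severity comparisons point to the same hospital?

Mild: Providence 17/28 = 60.7%, Unity 5/8 = 62.5% → Unity
Moderate: Providence 65/196 = 33.2%, Unity 44/102 = 43.1% → Unity
Severe: Providence 113/520 = 21.7%, Unity 159/551 = 28.9% → Unity
Overall: Providence 195/744 = 26.2%, Unity 208/661 = 31.5% → Unity
Unity wins overall and in every case group — no reversal.

Yes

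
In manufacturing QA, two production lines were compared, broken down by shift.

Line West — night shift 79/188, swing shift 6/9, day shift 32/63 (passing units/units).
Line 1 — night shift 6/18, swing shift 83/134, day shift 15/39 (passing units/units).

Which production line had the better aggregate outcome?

Night shift: Line West 79/188 = 42.0%, Line 1 6/18 = 33.3% → Line West
Swing shift: Line West 6/9 = 66.7%, Line 1 83/134 = 61.9% → Line West
Day shift: Line West 32/63 = 50.8%, Line 1 15/39 = 38.5% → Line West
Overall: Line West 117/260 = 45.0%, Line 1 104/191 = 54.5% → Line 1
(Line West wins every shift group but Line 1 wins overall — Line West's units skew toward the low-rate night shift group.)

Line 1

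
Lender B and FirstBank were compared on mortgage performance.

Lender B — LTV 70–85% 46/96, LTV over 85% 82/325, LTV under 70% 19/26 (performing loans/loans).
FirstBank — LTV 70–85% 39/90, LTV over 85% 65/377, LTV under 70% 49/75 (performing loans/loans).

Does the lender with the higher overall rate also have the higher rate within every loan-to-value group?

LTV 70–85%: Lender B 46/96 = 47.9%, FirstBank 39/90 = 43.3% → Lender B
LTV over 85%: Lender B 82/325 = 25.2%, FirstBank 65/377 = 17.2% → Lender B
LTV under 70%: Lender B 19/26 = 73.1%, FirstBank 49/75 = 65.3% → Lender B
Overall: Lender B 147/447 = 32.9%, FirstBank 153/542 = 28.2% → Lender B
Lender B wins overall and in every loan-to-value group — no reversal.

Yes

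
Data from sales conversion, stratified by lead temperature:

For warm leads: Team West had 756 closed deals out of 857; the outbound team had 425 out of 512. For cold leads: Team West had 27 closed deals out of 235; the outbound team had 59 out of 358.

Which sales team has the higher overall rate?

Warm: Team West 756/857 = 88.2%, the outbound team 425/512 = 83.0% → Team West
Cold: Team West 27/235 = 11.5%, the outbound team 59/358 = 16.5% → the outbound team
Overall: Team West 783/1092 = 71.7%, the outbound team 484/870 = 55.6% → Team West
(Neither sweeps every lead group, but Team West has the higher pooled rate.)

Team West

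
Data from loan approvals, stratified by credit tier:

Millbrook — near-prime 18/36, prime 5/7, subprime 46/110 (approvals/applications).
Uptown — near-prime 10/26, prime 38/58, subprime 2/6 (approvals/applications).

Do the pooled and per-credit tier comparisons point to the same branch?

No

Near-prime: Millbrook 18/36 = 50.0%, Uptown 10/26 = 38.5% → Millbrook
Prime: Millbrook 5/7 = 71.4%, Uptown 38/58 = 65.5% → Millbrook
Subprime: Millbrook 46/110 = 41.8%, Uptown 2/6 = 33.3% → Millbrook
Overall: Millbrook 69/153 = 45.1%, Uptown 50/90 = 55.6% → Uptown
Millbrook wins each credit group but Uptown wins overall — the comparison reverses. Millbrook's applications skew toward subprime, which has a lower base rate.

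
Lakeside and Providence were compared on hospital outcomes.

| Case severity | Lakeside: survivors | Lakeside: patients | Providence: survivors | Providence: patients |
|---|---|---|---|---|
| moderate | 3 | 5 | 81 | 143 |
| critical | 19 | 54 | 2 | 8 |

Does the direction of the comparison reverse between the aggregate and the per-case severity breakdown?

Yes

Moderate: Lakeside 3/5 = 60.0%, Providence 81/143 = 56.6% → Lakeside
Critical: Lakeside 19/54 = 35.2%, Providence 2/8 = 25.0% → Lakeside
Overall: Lakeside 22/59 = 37.3%, Providence 83/151 = 55.0% → Providence
Lakeside wins each case group but Providence wins overall — the comparison reverses. Lakeside's patients skew toward critical, which has a lower base rate.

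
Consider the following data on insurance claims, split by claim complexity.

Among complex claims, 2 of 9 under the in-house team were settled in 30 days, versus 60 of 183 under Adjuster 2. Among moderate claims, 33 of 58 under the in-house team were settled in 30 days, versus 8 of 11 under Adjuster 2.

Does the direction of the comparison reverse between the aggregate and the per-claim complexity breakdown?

Complex: the in-house team 2/9 = 22.2%, Adjuster 2 60/183 = 32.8% → Adjuster 2
Moderate: the in-house team 33/58 = 56.9%, Adjuster 2 8/11 = 72.7% → Adjuster 2
Overall: the in-house team 35/67 = 52.2%, Adjuster 2 68/194 = 35.1% → the in-house team
Adjuster 2 wins each claim group but the in-house team wins overall — the comparison reverses. Adjuster 2's claims skew toward complex, which has a lower base rate.

Yes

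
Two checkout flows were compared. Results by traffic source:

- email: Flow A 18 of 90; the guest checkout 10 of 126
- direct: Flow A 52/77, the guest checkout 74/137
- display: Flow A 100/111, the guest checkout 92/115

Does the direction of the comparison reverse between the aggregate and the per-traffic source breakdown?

No

Email: Flow A 18/90 = 20.0%, the guest checkout 10/126 = 7.9% → Flow A
Direct: Flow A 52/77 = 67.5%, the guest checkout 74/137 = 54.0% → Flow A
Display: Flow A 100/111 = 90.1%, the guest checkout 92/115 = 80.0% → Flow A
Overall: Flow A 170/278 = 61.2%, the guest checkout 176/378 = 46.6% → Flow A
Flow A wins overall and in every traffic group — no reversal.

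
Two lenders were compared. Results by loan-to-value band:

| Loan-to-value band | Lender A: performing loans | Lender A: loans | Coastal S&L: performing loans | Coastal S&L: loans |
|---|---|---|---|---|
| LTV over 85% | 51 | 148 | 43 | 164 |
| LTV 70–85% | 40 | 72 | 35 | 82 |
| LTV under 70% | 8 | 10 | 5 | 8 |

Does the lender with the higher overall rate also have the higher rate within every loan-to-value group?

LTV over 85%: Lender A 51/148 = 34.5%, Coastal S&L 43/164 = 26.2% → Lender A
LTV 70–85%: Lender A 40/72 = 55.6%, Coastal S&L 35/82 = 42.7% → Lender A
LTV under 70%: Lender A 8/10 = 80.0%, Coastal S&L 5/8 = 62.5% → Lender A
Overall: Lender A 99/230 = 43.0%, Coastal S&L 83/254 = 32.7% → Lender A
Lender A wins overall and in every loan-to-value group — no reversal.

Yes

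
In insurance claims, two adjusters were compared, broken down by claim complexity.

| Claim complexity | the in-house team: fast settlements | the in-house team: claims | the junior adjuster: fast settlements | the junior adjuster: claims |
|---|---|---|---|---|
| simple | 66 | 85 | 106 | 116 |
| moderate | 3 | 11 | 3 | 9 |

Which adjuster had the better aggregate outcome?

the junior adjuster

Simple: the in-house team 66/85 = 77.6%, the junior adjuster 106/116 = 91.4% → the junior adjuster
Moderate: the in-house team 3/11 = 27.3%, the junior adjuster 3/9 = 33.3% → the junior adjuster
Overall: the in-house team 69/96 = 71.9%, the junior adjuster 109/125 = 87.2% → the junior adjuster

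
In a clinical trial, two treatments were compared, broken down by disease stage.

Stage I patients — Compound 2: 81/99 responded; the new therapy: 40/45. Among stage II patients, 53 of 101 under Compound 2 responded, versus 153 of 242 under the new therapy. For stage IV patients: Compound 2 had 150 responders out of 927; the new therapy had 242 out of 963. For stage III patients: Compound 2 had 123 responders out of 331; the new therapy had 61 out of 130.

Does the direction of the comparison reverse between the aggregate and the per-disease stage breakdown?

No

Stage I: Compound 2 81/99 = 81.8%, the new therapy 40/45 = 88.9% → the new therapy
Stage II: Compound 2 53/101 = 52.5%, the new therapy 153/242 = 63.2% → the new therapy
Stage IV: Compound 2 150/927 = 16.2%, the new therapy 242/963 = 25.1% → the new therapy
Stage III: Compound 2 123/331 = 37.2%, the new therapy 61/130 = 46.9% → the new therapy
Overall: Compound 2 407/1458 = 27.9%, the new therapy 496/1380 = 35.9% → the new therapy
The new therapy wins overall and in every disease group — no reversal.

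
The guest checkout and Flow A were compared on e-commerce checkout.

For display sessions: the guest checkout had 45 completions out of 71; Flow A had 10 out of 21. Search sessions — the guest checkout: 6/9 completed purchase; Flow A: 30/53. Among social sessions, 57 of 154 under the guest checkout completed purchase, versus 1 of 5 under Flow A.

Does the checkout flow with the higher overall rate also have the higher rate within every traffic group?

No

Display: the guest checkout 45/71 = 63.4%, Flow A 10/21 = 47.6% → the guest checkout
Search: the guest checkout 6/9 = 66.7%, Flow A 30/53 = 56.6% → the guest checkout
Social: the guest checkout 57/154 = 37.0%, Flow A 1/5 = 20.0% → the guest checkout
Overall: the guest checkout 108/234 = 46.2%, Flow A 41/79 = 51.9% → Flow A
The guest checkout wins each traffic group but Flow A wins overall — the comparison reverses. The guest checkout's sessions skew toward social, which has a lower base rate.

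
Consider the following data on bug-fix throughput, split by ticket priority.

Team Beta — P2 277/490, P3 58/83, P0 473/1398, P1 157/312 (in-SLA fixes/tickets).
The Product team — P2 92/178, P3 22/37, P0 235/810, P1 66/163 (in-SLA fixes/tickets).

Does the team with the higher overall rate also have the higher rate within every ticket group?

P2: Team Beta 277/490 = 56.5%, the Product team 92/178 = 51.7% → Team Beta
P3: Team Beta 58/83 = 69.9%, the Product team 22/37 = 59.5% → Team Beta
P0: Team Beta 473/1398 = 33.8%, the Product team 235/810 = 29.0% → Team Beta
P1: Team Beta 157/312 = 50.3%, the Product team 66/163 = 40.5% → Team Beta
Overall: Team Beta 965/2283 = 42.3%, the Product team 415/1188 = 34.9% → Team Beta
Team Beta wins overall and in every ticket group — no reversal.

Yes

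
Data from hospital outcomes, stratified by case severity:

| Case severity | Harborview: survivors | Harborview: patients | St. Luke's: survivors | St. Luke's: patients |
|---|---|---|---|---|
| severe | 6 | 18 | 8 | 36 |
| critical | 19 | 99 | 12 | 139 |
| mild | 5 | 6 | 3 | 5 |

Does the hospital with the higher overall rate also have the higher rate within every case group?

Yes

Severe: Harborview 6/18 = 33.3%, St. Luke's 8/36 = 22.2% → Harborview
Critical: Harborview 19/99 = 19.2%, St. Luke's 12/139 = 8.6% → Harborview
Mild: Harborview 5/6 = 83.3%, St. Luke's 3/5 = 60.0% → Harborview
Overall: Harborview 30/123 = 24.4%, St. Luke's 23/180 = 12.8% → Harborview
Harborview wins overall and in every case group — no reversal.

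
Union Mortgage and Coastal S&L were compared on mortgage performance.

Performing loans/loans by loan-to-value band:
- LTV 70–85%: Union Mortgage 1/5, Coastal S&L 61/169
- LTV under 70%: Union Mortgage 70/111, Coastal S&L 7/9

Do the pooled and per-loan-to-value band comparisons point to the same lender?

No

LTV 70–85%: Union Mortgage 1/5 = 20.0%, Coastal S&L 61/169 = 36.1% → Coastal S&L
LTV under 70%: Union Mortgage 70/111 = 63.1%, Coastal S&L 7/9 = 77.8% → Coastal S&L
Overall: Union Mortgage 71/116 = 61.2%, Coastal S&L 68/178 = 38.2% → Union Mortgage
Coastal S&L wins each loan-to-value group but Union Mortgage wins overall — the comparison reverses. Coastal S&L's loans skew toward LTV 70–85%, which has a lower base rate.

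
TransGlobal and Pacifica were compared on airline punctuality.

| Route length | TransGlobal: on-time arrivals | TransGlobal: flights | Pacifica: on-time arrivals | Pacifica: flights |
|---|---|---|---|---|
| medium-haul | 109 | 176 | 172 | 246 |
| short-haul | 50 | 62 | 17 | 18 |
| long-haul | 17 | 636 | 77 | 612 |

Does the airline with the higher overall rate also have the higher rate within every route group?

Yes

Medium-haul: TransGlobal 109/176 = 61.9%, Pacifica 172/246 = 69.9% → Pacifica
Short-haul: TransGlobal 50/62 = 80.6%, Pacifica 17/18 = 94.4% → Pacifica
Long-haul: TransGlobal 17/636 = 2.7%, Pacifica 77/612 = 12.6% → Pacifica
Overall: TransGlobal 176/874 = 20.1%, Pacifica 266/876 = 30.4% → Pacifica
Pacifica wins overall and in every route group — no reversal.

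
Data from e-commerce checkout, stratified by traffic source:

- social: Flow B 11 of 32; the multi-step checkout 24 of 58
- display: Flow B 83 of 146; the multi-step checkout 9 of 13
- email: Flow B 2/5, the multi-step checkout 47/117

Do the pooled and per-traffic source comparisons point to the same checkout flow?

No

Social: Flow B 11/32 = 34.4%, the multi-step checkout 24/58 = 41.4% → the multi-step checkout
Display: Flow B 83/146 = 56.8%, the multi-step checkout 9/13 = 69.2% → the multi-step checkout
Email: Flow B 2/5 = 40.0%, the multi-step checkout 47/117 = 40.2% → the multi-step checkout
Overall: Flow B 96/183 = 52.5%, the multi-step checkout 80/188 = 42.6% → Flow B
The multi-step checkout wins each traffic group but Flow B wins overall — the comparison reverses. The multi-step checkout's sessions skew toward email, which has a lower base rate.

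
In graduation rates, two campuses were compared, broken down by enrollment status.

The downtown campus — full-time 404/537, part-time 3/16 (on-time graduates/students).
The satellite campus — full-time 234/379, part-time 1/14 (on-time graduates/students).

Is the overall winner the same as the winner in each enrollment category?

Yes

Full-time: the downtown campus 404/537 = 75.2%, the satellite campus 234/379 = 61.7% → the downtown campus
Part-time: the downtown campus 3/16 = 18.8%, the satellite campus 1/14 = 7.1% → the downtown campus
Overall: the downtown campus 407/553 = 73.6%, the satellite campus 235/393 = 59.8% → the downtown campus
The downtown campus wins overall and in every enrollment group — no reversal.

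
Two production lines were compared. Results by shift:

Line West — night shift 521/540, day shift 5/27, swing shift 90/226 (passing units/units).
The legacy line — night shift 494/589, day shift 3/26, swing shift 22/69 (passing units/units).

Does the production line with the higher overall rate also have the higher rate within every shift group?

Night shift: Line West 521/540 = 96.5%, the legacy line 494/589 = 83.9% → Line West
Day shift: Line West 5/27 = 18.5%, the legacy line 3/26 = 11.5% → Line West
Swing shift: Line West 90/226 = 39.8%, the legacy line 22/69 = 31.9% → Line West
Overall: Line West 616/793 = 77.7%, the legacy line 519/684 = 75.9% → Line West
Line West wins overall and in every shift group — no reversal.

Yes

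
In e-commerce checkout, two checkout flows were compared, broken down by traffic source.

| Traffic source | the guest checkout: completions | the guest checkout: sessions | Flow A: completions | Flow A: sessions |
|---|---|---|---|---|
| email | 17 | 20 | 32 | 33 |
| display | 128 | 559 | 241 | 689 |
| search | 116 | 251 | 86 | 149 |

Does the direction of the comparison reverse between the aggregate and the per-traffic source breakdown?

Email: the guest checkout 17/20 = 85.0%, Flow A 32/33 = 97.0% → Flow A
Display: the guest checkout 128/559 = 22.9%, Flow A 241/689 = 35.0% → Flow A
Search: the guest checkout 116/251 = 46.2%, Flow A 86/149 = 57.7% → Flow A
Overall: the guest checkout 261/830 = 31.4%, Flow A 359/871 = 41.2% → Flow A
Flow A wins overall and in every traffic group — no reversal.

No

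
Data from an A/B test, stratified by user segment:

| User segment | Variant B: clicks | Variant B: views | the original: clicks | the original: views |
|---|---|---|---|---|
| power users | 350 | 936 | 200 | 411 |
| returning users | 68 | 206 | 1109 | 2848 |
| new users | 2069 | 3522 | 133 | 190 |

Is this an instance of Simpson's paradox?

Yes

Power users: Variant B 350/936 = 37.4%, the original 200/411 = 48.7% → the original
Returning users: Variant B 68/206 = 33.0%, the original 1109/2848 = 38.9% → the original
New users: Variant B 2069/3522 = 58.7%, the original 133/190 = 70.0% → the original
Overall: Variant B 2487/4664 = 53.3%, the original 1442/3449 = 41.8% → Variant B
The original wins each user group but Variant B wins overall — the comparison reverses. The original's views skew toward returning users, which has a lower base rate.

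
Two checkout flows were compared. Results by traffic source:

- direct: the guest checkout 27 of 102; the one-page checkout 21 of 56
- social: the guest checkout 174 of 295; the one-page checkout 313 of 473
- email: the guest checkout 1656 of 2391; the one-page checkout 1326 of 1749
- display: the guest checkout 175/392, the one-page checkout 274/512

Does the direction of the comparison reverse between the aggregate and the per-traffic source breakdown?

No

Direct: the guest checkout 27/102 = 26.5%, the one-page checkout 21/56 = 37.5% → the one-page checkout
Social: the guest checkout 174/295 = 59.0%, the one-page checkout 313/473 = 66.2% → the one-page checkout
Email: the guest checkout 1656/2391 = 69.3%, the one-page checkout 1326/1749 = 75.8% → the one-page checkout
Display: the guest checkout 175/392 = 44.6%, the one-page checkout 274/512 = 53.5% → the one-page checkout
Overall: the guest checkout 2032/3180 = 63.9%, the one-page checkout 1934/2790 = 69.3% → the one-page checkout
The one-page checkout wins overall and in every traffic group — no reversal.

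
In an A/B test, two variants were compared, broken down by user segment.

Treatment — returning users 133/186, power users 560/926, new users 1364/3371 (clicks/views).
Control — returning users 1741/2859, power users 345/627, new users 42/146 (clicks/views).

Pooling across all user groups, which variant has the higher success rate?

Control

Returning users: Treatment 133/186 = 71.5%, Control 1741/2859 = 60.9% → Treatment
Power users: Treatment 560/926 = 60.5%, Control 345/627 = 55.0% → Treatment
New users: Treatment 1364/3371 = 40.5%, Control 42/146 = 28.8% → Treatment
Overall: Treatment 2057/4483 = 45.9%, Control 2128/3632 = 58.6% → Control
(Treatment wins every user group but Control wins overall — Treatment's views skew toward the low-rate new users group.)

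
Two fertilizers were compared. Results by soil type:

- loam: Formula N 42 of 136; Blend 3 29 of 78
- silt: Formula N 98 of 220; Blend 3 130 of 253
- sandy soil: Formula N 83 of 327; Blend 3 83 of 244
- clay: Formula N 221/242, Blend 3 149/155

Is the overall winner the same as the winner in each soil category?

Loam: Formula N 42/136 = 30.9%, Blend 3 29/78 = 37.2% → Blend 3
Silt: Formula N 98/220 = 44.5%, Blend 3 130/253 = 51.4% → Blend 3
Sandy soil: Formula N 83/327 = 25.4%, Blend 3 83/244 = 34.0% → Blend 3
Clay: Formula N 221/242 = 91.3%, Blend 3 149/155 = 96.1% → Blend 3
Overall: Formula N 444/925 = 48.0%, Blend 3 391/730 = 53.6% → Blend 3
Blend 3 wins overall and in every soil group — no reversal.

Yes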